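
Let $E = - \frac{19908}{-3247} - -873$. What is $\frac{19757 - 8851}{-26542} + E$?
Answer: $\frac{37864881178}{43090937} \approx 878.72$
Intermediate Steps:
$E = \frac{2854539}{3247}$ ($E = \left(-19908\right) \left(- \frac{1}{3247}\right) + 873 = \frac{19908}{3247} + 873 = \frac{2854539}{3247} \approx 879.13$)
$\frac{19757 - 8851}{-26542} + E = \frac{19757 - 8851}{-26542} + \frac{2854539}{3247} = \left(19757 - 8851\right) \left(- \frac{1}{26542}\right) + \frac{2854539}{3247} = 10906 \left(- \frac{1}{26542}\right) + \frac{2854539}{3247} = - \frac{5453}{13271} + \frac{2854539}{3247} = \frac{37864881178}{43090937}$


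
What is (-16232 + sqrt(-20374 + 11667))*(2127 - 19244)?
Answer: 277843144 - 17117*I*sqrt(8707) ≈ 2.7784e+8 - 1.5972e+6*I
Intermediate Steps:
(-16232 + sqrt(-20374 + 11667))*(2127 - 19244) = (-16232 + sqrt(-8707))*(-17117) = (-16232 + I*sqrt(8707))*(-17117) = 277843144 - 17117*I*sqrt(8707)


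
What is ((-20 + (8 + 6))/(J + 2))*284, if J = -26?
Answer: 71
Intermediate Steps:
((-20 + (8 + 6))/(J + 2))*284 = ((-20 + (8 + 6))/(-26 + 2))*284 = ((-20 + 14)/(-24))*284 = -6*(-1/24)*284 = (¼)*284 = 71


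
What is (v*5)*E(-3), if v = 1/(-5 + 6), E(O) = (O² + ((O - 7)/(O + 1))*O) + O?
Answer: -45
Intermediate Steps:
E(O) = O + O² + O*(-7 + O)/(1 + O) (E(O) = (O² + ((-7 + O)/(1 + O))*O) + O = (O² + O*(-7 + O)/(1 + O)) + O = O + O² + O*(-7 + O)/(1 + O))
v = 1 (v = 1/1 = 1)
(v*5)*E(-3) = (1*5)*(-3*(-6 + (-3)² + 3*(-3))/(1 - 3)) = 5*(-3*(-6 + 9 - 9)/(-2)) = 5*(-3*(-½)*(-6)) = 5*(-9) = -45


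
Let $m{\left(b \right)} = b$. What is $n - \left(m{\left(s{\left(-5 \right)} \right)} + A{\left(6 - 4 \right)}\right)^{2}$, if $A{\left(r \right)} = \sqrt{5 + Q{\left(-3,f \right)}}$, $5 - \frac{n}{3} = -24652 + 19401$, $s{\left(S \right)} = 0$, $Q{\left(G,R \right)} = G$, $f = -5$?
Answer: $15766$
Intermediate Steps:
$n = 15768$ ($n = 15 - 3 \left(-24652 + 19401\right) = 15 - -15753 = 15 + 15753 = 15768$)
$A{\left(r \right)} = \sqrt{2}$ ($A{\left(r \right)} = \sqrt{5 - 3} = \sqrt{2}$)
$n - \left(m{\left(s{\left(-5 \right)} \right)} + A{\left(6 - 4 \right)}\right)^{2} = 15768 - \left(0 + \sqrt{2}\right)^{2} = 15768 - \left(\sqrt{2}\right)^{2} = 15768 - 2 = 15766$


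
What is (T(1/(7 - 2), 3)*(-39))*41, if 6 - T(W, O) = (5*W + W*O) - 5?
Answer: -75153/5 ≈ -15031.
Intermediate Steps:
T(W, O) = 11 - 5*W - O*W (T(W, O) = 6 - ((5*W + W*O) - 5) = 6 - ((5*W + O*W) - 5) = 6 - (-5 + 5*W + O*W) = 6 + (5 - 5*W - O*W) = 11 - 5*W - O*W)
(T(1/(7 - 2), 3)*(-39))*41 = ((11 - 5/(7 - 2) - 1*3/(7 - 2))*(-39))*41 = ((11 - 5/5 - 1*3/5)*(-39))*41 = ((11 - 5*⅕ - 1*3*⅕)*(-39))*41 = ((11 - 1 - ⅗)*(-39))*41 = ((47/5)*(-39))*41 = -1833/5*41 = -75153/5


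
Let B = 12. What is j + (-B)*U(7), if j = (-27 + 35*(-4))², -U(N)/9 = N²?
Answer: 33181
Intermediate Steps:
U(N) = -9*N²
j = 27889 (j = (-27 - 140)² = (-167)² = 27889)
j + (-B)*U(7) = 27889 + (-1*12)*(-9*7²) = 27889 - (-108)*49 = 27889 - 12*(-441) = 27889 + 5292 = 33181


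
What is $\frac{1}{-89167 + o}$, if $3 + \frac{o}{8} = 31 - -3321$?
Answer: $- \frac{1}{62375} \approx -1.6032 \cdot 10^{-5}$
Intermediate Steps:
$o = 26792$ ($o = -24 + 8 \left(31 - -3321\right) = -24 + 8 \left(31 + 3321\right) = -24 + 8 \cdot 3352 = -24 + 26816 = 26792$)
$\frac{1}{-89167 + o} = \frac{1}{-89167 + 26792} = \frac{1}{-62375} = - \frac{1}{62375}$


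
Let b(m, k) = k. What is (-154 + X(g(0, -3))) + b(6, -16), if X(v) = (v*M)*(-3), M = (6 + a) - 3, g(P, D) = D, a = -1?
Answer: -152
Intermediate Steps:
M = 2 (M = (6 - 1) - 3 = 5 - 3 = 2)
X(v) = -6*v (X(v) = (v*2)*(-3) = (2*v)*(-3) = -6*v)
(-154 + X(g(0, -3))) + b(6, -16) = (-154 - 6*(-3)) - 16 = (-154 + 18) - 16 = -136 - 16 = -152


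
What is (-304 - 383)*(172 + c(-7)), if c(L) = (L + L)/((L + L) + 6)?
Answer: -477465/4 ≈ -1.1937e+5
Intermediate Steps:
c(L) = 2*L/(6 + 2*L) (c(L) = (2*L)/(2*L + 6) = (2*L)/(6 + 2*L) = 2*L/(6 + 2*L))
(-304 - 383)*(172 + c(-7)) = (-304 - 383)*(172 - 7/(3 - 7)) = -687*(172 - 7/(-4)) = -687*(172 - 7*(-1/4)) = -687*(172 + 7/4) = -687*695/4 = -477465/4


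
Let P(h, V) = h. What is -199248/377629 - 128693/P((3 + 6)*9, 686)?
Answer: -6944906855/4369707 ≈ -1589.3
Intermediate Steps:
-199248/377629 - 128693/P((3 + 6)*9, 686) = -199248/377629 - 128693*1/(9*(3 + 6)) = -199248*1/377629 - 128693/(9*9) = -28464/53947 - 128693/81 = -6944906855/4369707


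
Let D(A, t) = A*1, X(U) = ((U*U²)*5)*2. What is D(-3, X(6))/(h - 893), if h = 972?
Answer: -3/79 ≈ -0.037975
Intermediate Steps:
X(U) = 10*U³ (X(U) = (U³*5)*2 = (5*U³)*2 = 10*U³)
D(A, t) = A
D(-3, X(6))/(h - 893) = -3/(972 - 893) = -3/79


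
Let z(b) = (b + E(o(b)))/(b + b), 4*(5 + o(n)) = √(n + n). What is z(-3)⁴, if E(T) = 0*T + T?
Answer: (32 - I*√6)⁴/331776 ≈ 3.0495 - 0.96203*I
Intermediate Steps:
o(n) = -5 + √2*√n/4 (o(n) = -5 + √(n + n)/4 = -5 + √(2*n)/4 = -5 + (√2*√n)/4 = -5 + √2*√n/4)
E(T) = T (E(T) = 0 + T = T)
z(b) = (-5 + b + √2*√b/4)/(2*b) (z(b) = (b + (-5 + √2*√b/4))/(b + b) = (-5 + b + √2*√b/4)/((2*b)) = (-5 + b + √2*√b/4)*(1/(2*b)) = (-5 + b + √2*√b/4)/(2*b))
z(-3)⁴ = ((⅛)*(-20 + 4*(-3) + √2*√(-3))/(-3))⁴ = ((⅛)*(-⅓)*(-20 - 12 + √2*(I*√3)))⁴ = ((⅛)*(-⅓)*(-20 - 12 + I*√6))⁴ = ((⅛)*(-⅓)*(-32 + I*√6))⁴ = (4/3 - I*√6/24)⁴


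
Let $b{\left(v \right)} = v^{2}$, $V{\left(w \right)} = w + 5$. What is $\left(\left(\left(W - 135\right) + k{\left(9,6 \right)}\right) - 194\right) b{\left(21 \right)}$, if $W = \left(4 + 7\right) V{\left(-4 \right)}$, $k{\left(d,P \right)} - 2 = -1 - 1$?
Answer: $-140238$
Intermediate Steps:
$V{\left(w \right)} = 5 + w$
$k{\left(d,P \right)} = 0$ ($k{\left(d,P \right)} = 2 - 2 = 0$)
$W = 11$ ($W = \left(4 + 7\right) \left(5 - 4\right) = 11 \cdot 1 = 11$)
$\left(\left(\left(W - 135\right) + k{\left(9,6 \right)}\right) - 194\right) b{\left(21 \right)} = \left(\left(\left(11 - 135\right) + 0\right) - 194\right) 21^{2} = \left(\left(-124 + 0\right) - 194\right) 441 = \left(-124 - 194\right) 441 = \left(-318\right) 441 = -140238$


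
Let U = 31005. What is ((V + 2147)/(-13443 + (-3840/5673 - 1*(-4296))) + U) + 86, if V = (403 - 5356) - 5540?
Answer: 537835890673/17298257 ≈ 31092.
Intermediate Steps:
V = -10493 (V = -4953 - 5540 = -10493)
((V + 2147)/(-13443 + (-3840/5673 - 1*(-4296))) + U) + 86 = ((-10493 + 2147)/(-13443 + (-3840/5673 - 1*(-4296))) + 31005) + 86 = (-8346/(-13443 + (-3840*1/5673 + 4296)) + 31005) + 86 = (-8346/(-13443 + (-1280/1891 + 4296)) + 31005) + 86 = (-8346/(-13443 + 8122456/1891) + 31005) + 86 = (-8346/(-17298257/1891) + 31005) + 86 = (-8346*(-1891/17298257) + 31005) + 86 = (15782286/17298257 + 31005) + 86 = 536348240571/17298257 + 86 = 537835890673/17298257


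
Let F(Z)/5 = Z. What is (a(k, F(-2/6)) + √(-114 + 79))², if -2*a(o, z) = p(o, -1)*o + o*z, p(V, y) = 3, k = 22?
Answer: 1621/9 - 88*I*√35/3 ≈ 180.11 - 173.54*I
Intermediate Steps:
F(Z) = 5*Z
a(o, z) = -3*o/2 - o*z/2 (a(o, z) = -(3*o + o*z)/2 = -3*o/2 - o*z/2)
(a(k, F(-2/6)) + √(-114 + 79))² = (-½*22*(3 + 5*(-2/6)) + √(-114 + 79))² = (-½*22*(3 + 5*(-2*⅙)) + √(-35))² = (-½*22*(3 + 5*(-⅓)) + I*√35)² = (-½*22*(3 - 5/3) + I*√35)² = (-½*22*4/3 + I*√35)² = (-44/3 + I*√35)²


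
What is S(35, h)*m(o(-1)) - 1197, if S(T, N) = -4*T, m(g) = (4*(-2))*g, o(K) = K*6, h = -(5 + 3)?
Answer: -7917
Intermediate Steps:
h = -8 (h = -1*8 = -8)
o(K) = 6*K
m(g) = -8*g
S(35, h)*m(o(-1)) - 1197 = (-4*35)*(-48*(-1)) - 1197 = -(-1120)*(-6) - 1197 = -140*48 - 1197 = -6720 - 1197 = -7917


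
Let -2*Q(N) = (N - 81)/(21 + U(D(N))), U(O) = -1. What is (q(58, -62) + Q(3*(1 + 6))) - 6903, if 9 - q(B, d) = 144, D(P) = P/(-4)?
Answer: -14073/2 ≈ -7036.5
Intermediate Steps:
D(P) = -P/4 (D(P) = P*(-¼) = -P/4)
q(B, d) = -135 (q(B, d) = 9 - 1*144 = 9 - 144 = -135)
Q(N) = 81/40 - N/40 (Q(N) = -(N - 81)/(2*(21 - 1)) = -(-81 + N)/(2*20) = -(-81/20 + N/20)/2 = 81/40 - N/40)
(q(58, -62) + Q(3*(1 + 6))) - 6903 = (-135 + (81/40 - 3*(1 + 6)/40)) - 6903 = (-135 + (81/40 - 3*7/40)) - 6903 = (-135 + (81/40 - 1/40*21)) - 6903 = (-135 + (81/40 - 21/40)) - 6903 = (-135 + 3/2) - 6903 = -267/2 - 6903 = -14073/2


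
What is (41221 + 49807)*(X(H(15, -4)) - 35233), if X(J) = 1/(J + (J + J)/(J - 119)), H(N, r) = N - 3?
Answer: -144323180723/45 ≈ -3.2072e+9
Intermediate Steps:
H(N, r) = -3 + N
X(J) = 1/(J + 2*J/(-119 + J)) (X(J) = 1/(J + (2*J)/(-119 + J)) = 1/(J + 2*J/(-119 + J)))
(41221 + 49807)*(X(H(15, -4)) - 35233) = (41221 + 49807)*((-119 + (-3 + 15))/((-3 + 15)*(-117 + (-3 + 15))) - 35233) = 91028*((-119 + 12)/(12*(-117 + 12)) - 35233) = 91028*((1/12)*(-107)/(-105) - 35233) = 91028*((1/12)*(-1/105)*(-107) - 35233) = 91028*(107/1260 - 35233) = 91028*(-44393473/1260) = -144323180723/45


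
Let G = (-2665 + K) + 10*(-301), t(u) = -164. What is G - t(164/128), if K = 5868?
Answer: 357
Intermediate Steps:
G = 193 (G = (-2665 + 5868) + 10*(-301) = 3203 - 3010 = 193)
G - t(164/128) = 193 - 1*(-164) = 193 + 164 = 357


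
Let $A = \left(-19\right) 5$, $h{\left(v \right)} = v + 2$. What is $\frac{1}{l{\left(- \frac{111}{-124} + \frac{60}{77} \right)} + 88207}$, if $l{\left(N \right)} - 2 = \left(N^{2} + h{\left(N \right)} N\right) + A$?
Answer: $\frac{45582152}{4016833969373} \approx 1.1348 \cdot 10^{-5}$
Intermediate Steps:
$h{\left(v \right)} = 2 + v$
$A = -95$
$l{\left(N \right)} = -93 + N^{2} + N \left(2 + N\right)$ ($l{\left(N \right)} = 2 - \left(95 - N^{2} - \left(2 + N\right) N\right) = 2 - \left(95 - N^{2} - N \left(2 + N\right)\right) = 2 + \left(-95 + N^{2} + N \left(2 + N\right)\right) = -93 + N^{2} + N \left(2 + N\right)$)
$\frac{1}{l{\left(- \frac{111}{-124} + \frac{60}{77} \right)} + 88207} = \frac{1}{\left(-93 + \left(- \frac{111}{-124} + \frac{60}{77}\right)^{2} + \left(- \frac{111}{-124} + \frac{60}{77}\right) \left(2 + \left(- \frac{111}{-124} + \frac{60}{77}\right)\right)\right) + 88207} = \frac{1}{\left(-93 + \left(\left(-111\right) \left(- \frac{1}{124}\right) + 60 \cdot \frac{1}{77}\right)^{2} + \left(\left(-111\right) \left(- \frac{1}{124}\right) + 60 \cdot \frac{1}{77}\right) \left(2 + \left(\left(-111\right) \left(- \frac{1}{124}\right) + 60 \cdot \frac{1}{77}\right)\right)\right) + 88207} = \frac{1}{\left(-93 + \left(\frac{111}{124} + \frac{60}{77}\right)^{2} + \left(\frac{111}{124} + \frac{60}{77}\right) \left(2 + \left(\frac{111}{124} + \frac{60}{77}\right)\right)\right) + 88207} = \frac{1}{\left(-93 + \left(\frac{15987}{9548}\right)^{2} + \frac{15987 \left(2 + \frac{15987}{9548}\right)}{9548}\right) + 88207} = \frac{1}{\left(-93 + \frac{255584169}{91164304} + \frac{15987}{9548} \cdot \frac{35083}{9548}\right) + 88207} = \frac{1}{\left(-93 + \frac{255584169}{91164304} + \frac{560871921}{91164304}\right) + 88207} = \frac{1}{- \frac{3830912091}{45582152} + 88207} = \frac{1}{\frac{4016833969373}{45582152}} = \frac{45582152}{4016833969373}$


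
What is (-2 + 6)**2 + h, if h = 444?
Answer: 460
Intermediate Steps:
(-2 + 6)**2 + h = (-2 + 6)**2 + 444 = 4**2 + 444 = 16 + 444 = 460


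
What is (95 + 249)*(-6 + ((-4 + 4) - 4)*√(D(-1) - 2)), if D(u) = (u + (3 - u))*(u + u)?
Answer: -2064 - 2752*I*√2 ≈ -2064.0 - 3891.9*I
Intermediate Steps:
D(u) = 6*u (D(u) = 3*(2*u) = 6*u)
(95 + 249)*(-6 + ((-4 + 4) - 4)*√(D(-1) - 2)) = (95 + 249)*(-6 + ((-4 + 4) - 4)*√(6*(-1) - 2)) = 344*(-6 + (0 - 4)*√(-6 - 2)) = 344*(-6 - 8*I*√2) = -2064 - 2752*I*√2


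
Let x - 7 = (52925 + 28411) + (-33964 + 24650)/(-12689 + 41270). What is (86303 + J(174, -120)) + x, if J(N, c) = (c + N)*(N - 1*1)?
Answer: 5058484714/28581 ≈ 1.7699e+5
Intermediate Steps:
J(N, c) = (-1 + N)*(N + c) (J(N, c) = (N + c)*(N - 1) = (N + c)*(-1 + N) = (-1 + N)*(N + c))
x = 2324854969/28581 (x = 7 + ((52925 + 28411) + (-33964 + 24650)/(-12689 + 41270)) = 7 + (81336 - 9314/28581) = 7 + 2324654902/28581 = 2324854969/28581 ≈ 81343.)
(86303 + J(174, -120)) + x = (86303 + (174**2 - 1*174 - 1*(-120) + 174*(-120))) + 2324854969/28581 = (86303 + (30276 - 174 + 120 - 20880)) + 2324854969/28581 = (86303 + 9342) + 2324854969/28581 = 95645 + 2324854969/28581 = 5058484714/28581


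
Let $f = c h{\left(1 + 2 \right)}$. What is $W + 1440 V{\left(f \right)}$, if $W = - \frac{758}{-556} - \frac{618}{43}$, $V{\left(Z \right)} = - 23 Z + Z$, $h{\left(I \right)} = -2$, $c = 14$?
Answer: $\frac{10603520653}{11954} \approx 8.8703 \cdot 10^{5}$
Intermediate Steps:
$f = -28$ ($f = 14 \left(-2\right) = -28$)
$V{\left(Z \right)} = - 22 Z$
$W = - \frac{155507}{11954}$ ($W = \left(-758\right) \left(- \frac{1}{556}\right) - \frac{618}{43} = \frac{379}{278} - \frac{618}{43} = - \frac{155507}{11954} \approx -13.009$)
$W + 1440 V{\left(f \right)} = - \frac{155507}{11954} + 1440 \left(\left(-22\right) \left(-28\right)\right) = - \frac{155507}{11954} + 1440 \cdot 616 = - \frac{155507}{11954} + 887040 = \frac{10603520653}{11954}$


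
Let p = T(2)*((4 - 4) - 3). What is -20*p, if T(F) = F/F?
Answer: 60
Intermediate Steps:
T(F) = 1
p = -3 (p = 1*((4 - 4) - 3) = 1*(0 - 3) = 1*(-3) = -3)
-20*p = -20*(-3) = 60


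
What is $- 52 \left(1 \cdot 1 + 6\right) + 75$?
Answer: $-289$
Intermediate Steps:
$- 52 \left(1 \cdot 1 + 6\right) + 75 = - 52 \left(1 + 6\right) + 75 = \left(-52\right) 7 + 75 = -364 + 75 = -289$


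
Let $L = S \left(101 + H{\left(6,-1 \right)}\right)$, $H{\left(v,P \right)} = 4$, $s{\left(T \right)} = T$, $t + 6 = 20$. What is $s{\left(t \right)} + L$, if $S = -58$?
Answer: $-6076$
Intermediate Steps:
$t = 14$ ($t = -6 + 20 = 14$)
$L = -6090$ ($L = - 58 \left(101 + 4\right) = \left(-58\right) 105 = -6090$)
$s{\left(t \right)} + L = 14 - 6090 = -6076$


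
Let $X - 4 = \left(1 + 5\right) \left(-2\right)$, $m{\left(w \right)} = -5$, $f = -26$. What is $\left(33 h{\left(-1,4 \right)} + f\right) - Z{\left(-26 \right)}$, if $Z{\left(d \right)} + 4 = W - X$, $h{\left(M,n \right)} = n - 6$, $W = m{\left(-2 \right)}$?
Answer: $-91$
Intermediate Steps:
$W = -5$
$X = -8$ ($X = 4 + \left(1 + 5\right) \left(-2\right) = 4 + 6 \left(-2\right) = 4 - 12 = -8$)
$h{\left(M,n \right)} = -6 + n$ ($h{\left(M,n \right)} = n - 6 = -6 + n$)
$Z{\left(d \right)} = -1$ ($Z{\left(d \right)} = -4 - -3 = -4 + \left(-5 + 8\right) = -4 + 3 = -1$)
$\left(33 h{\left(-1,4 \right)} + f\right) - Z{\left(-26 \right)} = \left(33 \left(-6 + 4\right) - 26\right) - -1 = \left(33 \left(-2\right) - 26\right) + 1 = \left(-66 - 26\right) + 1 = -92 + 1 = -91$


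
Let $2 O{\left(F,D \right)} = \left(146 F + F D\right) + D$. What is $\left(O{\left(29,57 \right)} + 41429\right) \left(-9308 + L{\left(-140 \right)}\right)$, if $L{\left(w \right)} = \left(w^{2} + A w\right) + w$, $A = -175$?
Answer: $1538583452$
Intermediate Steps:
$L{\left(w \right)} = w^{2} - 174 w$ ($L{\left(w \right)} = \left(w^{2} - 175 w\right) + w = w^{2} - 174 w$)
$O{\left(F,D \right)} = \frac{D}{2} + 73 F + \frac{D F}{2}$ ($O{\left(F,D \right)} = \frac{\left(146 F + F D\right) + D}{2} = \frac{\left(146 F + D F\right) + D}{2} = \frac{D + 146 F + D F}{2} = \frac{D}{2} + 73 F + \frac{D F}{2}$)
$\left(O{\left(29,57 \right)} + 41429\right) \left(-9308 + L{\left(-140 \right)}\right) = \left(\left(\frac{1}{2} \cdot 57 + 73 \cdot 29 + \frac{1}{2} \cdot 57 \cdot 29\right) + 41429\right) \left(-9308 - 140 \left(-174 - 140\right)\right) = \left(\left(\frac{57}{2} + 2117 + \frac{1653}{2}\right) + 41429\right) \left(-9308 - -43960\right) = \left(2972 + 41429\right) \left(-9308 + 43960\right) = 44401 \cdot 34652 = 1538583452$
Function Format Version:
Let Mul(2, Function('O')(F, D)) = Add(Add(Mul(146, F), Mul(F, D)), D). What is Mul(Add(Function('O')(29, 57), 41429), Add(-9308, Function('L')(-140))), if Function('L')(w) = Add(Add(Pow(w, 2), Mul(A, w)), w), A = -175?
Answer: 1538583452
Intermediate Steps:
Function('L')(w) = Add(Pow(w, 2), Mul(-174, w)) (Function('L')(w) = Add(Add(Pow(w, 2), Mul(-175, w)), w) = Add(Pow(w, 2), Mul(-174, w)))
Function('O')(F, D) = Add(Mul(Rational(1, 2), D), Mul(73, F), Mul(Rational(1, 2), D, F)) (Function('O')(F, D) = Mul(Rational(1, 2), Add(Add(Mul(146, F), Mul(F, D)), D)) = Mul(Rational(1, 2), Add(Add(Mul(146, F), Mul(D, F)), D)) = Mul(Rational(1, 2), Add(D, Mul(146, F), Mul(D, F))) = Add(Mul(Rational(1, 2), D), Mul(73, F), Mul(Rational(1, 2), D, F)))
Mul(Add(Function('O')(29, 57), 41429), Add(-9308, Function('L')(-140))) = Mul(Add(Add(Mul(Rational(1, 2), 57), Mul(73, 29), Mul(Rational(1, 2), 57, 29)), 41429), Add(-9308, Mul(-140, Add(-174, -140)))) = Mul(Add(Add(Rational(57, 2), 2117, Rational(1653, 2)), 41429), Add(-9308, Mul(-140, -314))) = Mul(Add(2972, 41429), Add(-9308, 43960)) = Mul(44401, 34652) = 1538583452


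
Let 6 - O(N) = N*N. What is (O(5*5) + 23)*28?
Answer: -16688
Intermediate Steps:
O(N) = 6 - N² (O(N) = 6 - N*N = 6 - N²)
(O(5*5) + 23)*28 = ((6 - (5*5)²) + 23)*28 = ((6 - 1*25²) + 23)*28 = ((6 - 1*625) + 23)*28 = ((6 - 625) + 23)*28 = (-619 + 23)*28 = -596*28 = -16688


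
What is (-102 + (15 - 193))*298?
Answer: -83440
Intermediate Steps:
(-102 + (15 - 193))*298 = (-102 - 178)*298 = -280*298 = -83440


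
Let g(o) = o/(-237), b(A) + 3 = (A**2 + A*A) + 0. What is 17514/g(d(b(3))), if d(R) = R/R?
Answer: -4150818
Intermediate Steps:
b(A) = -3 + 2*A**2 (b(A) = -3 + ((A**2 + A*A) + 0) = -3 + ((A**2 + A**2) + 0) = -3 + (2*A**2 + 0) = -3 + 2*A**2)
d(R) = 1
g(o) = -o/237 (g(o) = o*(-1/237) = -o/237)
17514/g(d(b(3))) = 17514/((-1/237*1)) = 17514/(-1/237) = 17514*(-237) = -4150818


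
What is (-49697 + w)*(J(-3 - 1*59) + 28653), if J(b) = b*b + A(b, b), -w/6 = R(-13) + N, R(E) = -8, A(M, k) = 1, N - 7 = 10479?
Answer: -3658137370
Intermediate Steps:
N = 10486 (N = 7 + 10479 = 10486)
w = -62868 (w = -6*(-8 + 10486) = -6*10478 = -62868)
J(b) = 1 + b**2 (J(b) = b*b + 1 = b**2 + 1 = 1 + b**2)
(-49697 + w)*(J(-3 - 1*59) + 28653) = (-49697 - 62868)*((1 + (-3 - 1*59)**2) + 28653) = -112565*((1 + (-3 - 59)**2) + 28653) = -112565*((1 + (-62)**2) + 28653) = -112565*((1 + 3844) + 28653) = -112565*(3845 + 28653) = -112565*32498 = -3658137370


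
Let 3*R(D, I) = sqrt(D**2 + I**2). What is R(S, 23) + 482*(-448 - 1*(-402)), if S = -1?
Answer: -22172 + sqrt(530)/3 ≈ -22164.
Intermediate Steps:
R(D, I) = sqrt(D**2 + I**2)/3
R(S, 23) + 482*(-448 - 1*(-402)) = sqrt((-1)**2 + 23**2)/3 + 482*(-448 - 1*(-402)) = sqrt(1 + 529)/3 + 482*(-448 + 402) = sqrt(530)/3 + 482*(-46) = sqrt(530)/3 - 22172 = -22172 + sqrt(530)/3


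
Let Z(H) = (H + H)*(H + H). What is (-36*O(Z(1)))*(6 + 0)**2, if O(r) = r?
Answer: -5184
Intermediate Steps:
Z(H) = 4*H**2 (Z(H) = (2*H)*(2*H) = 4*H**2)
(-36*O(Z(1)))*(6 + 0)**2 = (-144*1**2)*(6 + 0)**2 = -144*6**2 = -36*4*36 = -144*36 = -5184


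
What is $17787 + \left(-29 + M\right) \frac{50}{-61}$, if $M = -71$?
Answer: $\frac{1090007}{61} \approx 17869.0$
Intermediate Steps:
$17787 + \left(-29 + M\right) \frac{50}{-61} = 17787 + \left(-29 - 71\right) \frac{50}{-61} = 17787 - 100 \cdot 50 \left(- \frac{1}{61}\right) = 17787 - - \frac{5000}{61} = 17787 + \frac{5000}{61} = \frac{1090007}{61}$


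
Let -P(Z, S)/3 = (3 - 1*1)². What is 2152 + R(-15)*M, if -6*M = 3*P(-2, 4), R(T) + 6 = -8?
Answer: 2068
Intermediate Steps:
R(T) = -14 (R(T) = -6 - 8 = -14)
P(Z, S) = -12 (P(Z, S) = -3*(3 - 1*1)² = -3*(3 - 1)² = -3*2² = -3*4 = -12)
M = 6 (M = -(-12)/2 = -⅙*(-36) = 6)
2152 + R(-15)*M = 2152 - 14*6 = 2152 - 84 = 2068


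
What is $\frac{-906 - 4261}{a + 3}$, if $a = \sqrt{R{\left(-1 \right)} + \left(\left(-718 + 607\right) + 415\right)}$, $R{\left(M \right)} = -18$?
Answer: $\frac{15501}{277} - \frac{5167 \sqrt{286}}{277} \approx -259.5$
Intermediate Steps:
$a = \sqrt{286}$ ($a = \sqrt{-18 + \left(\left(-718 + 607\right) + 415\right)} = \sqrt{-18 + \left(-111 + 415\right)} = \sqrt{-18 + 304} = \sqrt{286} \approx 16.912$)
$\frac{-906 - 4261}{a + 3} = \frac{-906 - 4261}{\sqrt{286} + 3} = - \frac{5167}{3 + \sqrt{286}}$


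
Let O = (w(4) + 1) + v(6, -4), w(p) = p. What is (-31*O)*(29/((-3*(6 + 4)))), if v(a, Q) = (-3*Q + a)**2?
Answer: 295771/30 ≈ 9859.0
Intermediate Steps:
v(a, Q) = (a - 3*Q)**2
O = 329 (O = (4 + 1) + (-1*6 + 3*(-4))**2 = 5 + (-6 - 12)**2 = 5 + (-18)**2 = 5 + 324 = 329)
(-31*O)*(29/((-3*(6 + 4)))) = (-31*329)*(29/((-3*(6 + 4)))) = -295771/((-3*10)) = -295771/(-30) = -295771*(-1)/30 = -10199*(-29/30) = 295771/30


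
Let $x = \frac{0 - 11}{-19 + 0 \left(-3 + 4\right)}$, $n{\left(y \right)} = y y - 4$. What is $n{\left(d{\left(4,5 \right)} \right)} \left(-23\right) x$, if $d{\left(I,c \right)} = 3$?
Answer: $- \frac{1265}{19} \approx -66.579$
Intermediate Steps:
$n{\left(y \right)} = -4 + y^{2}$ ($n{\left(y \right)} = y^{2} - 4 = -4 + y^{2}$)
$x = \frac{11}{19}$ ($x = - \frac{11}{-19 + 0 \cdot 1} = - \frac{11}{-19 + 0} = - \frac{11}{-19} = \left(-11\right) \left(- \frac{1}{19}\right) = \frac{11}{19} \approx 0.57895$)
$n{\left(d{\left(4,5 \right)} \right)} \left(-23\right) x = \left(-4 + 3^{2}\right) \left(-23\right) \frac{11}{19} = \left(-4 + 9\right) \left(-23\right) \frac{11}{19} = 5 \left(-23\right) \frac{11}{19} = \left(-115\right) \frac{11}{19} = - \frac{1265}{19}$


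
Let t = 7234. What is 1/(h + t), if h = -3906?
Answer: 1/3328 ≈ 0.00030048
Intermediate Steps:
1/(h + t) = 1/(-3906 + 7234) = 1/3328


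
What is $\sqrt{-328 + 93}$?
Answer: $i \sqrt{235} \approx 15.33 i$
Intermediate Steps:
$\sqrt{-328 + 93} = \sqrt{-235} = i \sqrt{235}$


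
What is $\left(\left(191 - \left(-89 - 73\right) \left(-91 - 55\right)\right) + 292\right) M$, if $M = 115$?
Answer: $-2664435$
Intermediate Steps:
$\left(\left(191 - \left(-89 - 73\right) \left(-91 - 55\right)\right) + 292\right) M = \left(\left(191 - \left(-89 - 73\right) \left(-91 - 55\right)\right) + 292\right) 115 = \left(\left(191 - \left(-162\right) \left(-146\right)\right) + 292\right) 115 = \left(\left(191 - 23652\right) + 292\right) 115 = \left(-23461 + 292\right) 115 = \left(-23169\right) 115 = -2664435$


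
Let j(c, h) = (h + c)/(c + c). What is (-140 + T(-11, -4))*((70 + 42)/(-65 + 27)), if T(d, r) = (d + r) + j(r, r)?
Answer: 8624/19 ≈ 453.89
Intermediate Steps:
j(c, h) = (c + h)/(2*c) (j(c, h) = (c + h)/((2*c)) = (c + h)*(1/(2*c)) = (c + h)/(2*c))
T(d, r) = 1 + d + r (T(d, r) = (d + r) + (r + r)/(2*r) = (d + r) + (2*r)/(2*r) = (d + r) + 1 = 1 + d + r)
(-140 + T(-11, -4))*((70 + 42)/(-65 + 27)) = (-140 + (1 - 11 - 4))*((70 + 42)/(-65 + 27)) = (-140 - 14)*(112/(-38)) = -17248*(-1)/38 = -154*(-56/19) = 8624/19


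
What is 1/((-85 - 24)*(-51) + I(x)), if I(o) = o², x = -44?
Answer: 1/7495 ≈ 0.00013342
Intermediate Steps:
1/((-85 - 24)*(-51) + I(x)) = 1/((-85 - 24)*(-51) + (-44)²) = 1/(-109*(-51) + 1936) = 1/(5559 + 1936) = 1/7495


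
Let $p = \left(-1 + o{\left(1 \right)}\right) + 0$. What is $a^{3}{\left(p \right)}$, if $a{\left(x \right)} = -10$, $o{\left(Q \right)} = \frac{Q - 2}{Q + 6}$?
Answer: $-1000$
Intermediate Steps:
$o{\left(Q \right)} = \frac{-2 + Q}{6 + Q}$
$p = - \frac{8}{7}$ ($p = \left(-1 + \frac{-2 + 1}{6 + 1}\right) + 0 = \left(-1 + \frac{1}{7} \left(-1\right)\right) + 0 = \left(-1 - \frac{1}{7}\right) + 0 = - \frac{8}{7} + 0 = - \frac{8}{7} \approx -1.1429$)
$a^{3}{\left(p \right)} = \left(-10\right)^{3} = -1000$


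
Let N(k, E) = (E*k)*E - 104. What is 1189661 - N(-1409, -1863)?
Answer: 4891503286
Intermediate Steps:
N(k, E) = -104 + k*E² (N(k, E) = k*E² - 104 = -104 + k*E²)
1189661 - N(-1409, -1863) = 1189661 - (-104 - 1409*(-1863)²) = 1189661 - (-104 - 1409*3470769) = 1189661 - (-104 - 4890313521) = 1189661 - 1*(-4890313625) = 1189661 + 4890313625 = 4891503286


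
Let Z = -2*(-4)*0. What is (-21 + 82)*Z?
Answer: 0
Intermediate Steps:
Z = 0 (Z = 8*0 = 0)
(-21 + 82)*Z = (-21 + 82)*0 = 61*0 = 0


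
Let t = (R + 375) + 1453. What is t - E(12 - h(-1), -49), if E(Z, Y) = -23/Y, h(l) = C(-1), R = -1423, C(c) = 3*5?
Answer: 19822/49 ≈ 404.53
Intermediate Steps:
C(c) = 15
h(l) = 15
t = 405 (t = (-1423 + 375) + 1453 = -1048 + 1453 = 405)
t - E(12 - h(-1), -49) = 405 - (-23)/(-49) = 405 - (-23)*(-1)/49 = 405 - 1*23/49 = 405 - 23/49 = 19822/49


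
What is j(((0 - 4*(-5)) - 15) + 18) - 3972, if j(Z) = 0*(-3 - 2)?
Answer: -3972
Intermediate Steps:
j(Z) = 0 (j(Z) = 0*(-5) = 0)
j(((0 - 4*(-5)) - 15) + 18) - 3972 = 0 - 3972 = -3972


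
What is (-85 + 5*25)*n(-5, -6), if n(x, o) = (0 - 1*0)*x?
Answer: 0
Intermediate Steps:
n(x, o) = 0 (n(x, o) = (0 + 0)*x = 0*x = 0)
(-85 + 5*25)*n(-5, -6) = (-85 + 5*25)*0 = (-85 + 125)*0 = 40*0 = 0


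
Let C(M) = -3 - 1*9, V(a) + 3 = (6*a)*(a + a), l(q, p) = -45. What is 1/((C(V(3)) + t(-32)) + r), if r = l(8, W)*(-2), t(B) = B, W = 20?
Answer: 1/46 ≈ 0.021739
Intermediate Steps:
V(a) = -3 + 12*a² (V(a) = -3 + (6*a)*(a + a) = -3 + (6*a)*(2*a) = -3 + 12*a²)
C(M) = -12 (C(M) = -3 - 9 = -12)
r = 90 (r = -45*(-2) = 90)
1/((C(V(3)) + t(-32)) + r) = 1/((-12 - 32) + 90) = 1/(-44 + 90) = 1/46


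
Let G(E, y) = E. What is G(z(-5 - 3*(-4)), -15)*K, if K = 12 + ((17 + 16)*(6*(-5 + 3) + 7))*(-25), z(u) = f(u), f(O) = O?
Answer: 28959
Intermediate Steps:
z(u) = u
K = 4137 (K = 12 + (33*(6*(-2) + 7))*(-25) = 12 + (33*(-12 + 7))*(-25) = 12 + (33*(-5))*(-25) = 12 - 165*(-25) = 12 + 4125 = 4137)
G(z(-5 - 3*(-4)), -15)*K = (-5 - 3*(-4))*4137 = (-5 + 12)*4137 = 7*4137 = 28959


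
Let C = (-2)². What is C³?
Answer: 64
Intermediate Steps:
C = 4
C³ = 4³ = 64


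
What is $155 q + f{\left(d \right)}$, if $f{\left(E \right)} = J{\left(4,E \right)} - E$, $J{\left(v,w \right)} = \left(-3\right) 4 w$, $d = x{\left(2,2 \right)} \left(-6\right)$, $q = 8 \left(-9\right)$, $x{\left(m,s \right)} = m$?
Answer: $-11004$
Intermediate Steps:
$q = -72$
$d = -12$ ($d = 2 \left(-6\right) = -12$)
$J{\left(v,w \right)} = - 12 w$
$f{\left(E \right)} = - 13 E$ ($f{\left(E \right)} = - 12 E - E = - 13 E$)
$155 q + f{\left(d \right)} = 155 \left(-72\right) - -156 = -11160 + 156 = -11004$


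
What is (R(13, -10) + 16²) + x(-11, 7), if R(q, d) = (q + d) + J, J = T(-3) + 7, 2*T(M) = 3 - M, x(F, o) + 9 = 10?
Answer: 270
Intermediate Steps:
x(F, o) = 1 (x(F, o) = -9 + 10 = 1)
T(M) = 3/2 - M/2 (T(M) = (3 - M)/2 = 3/2 - M/2)
J = 10 (J = (3/2 - ½*(-3)) + 7 = (3/2 + 3/2) + 7 = 3 + 7 = 10)
R(q, d) = 10 + d + q (R(q, d) = (q + d) + 10 = (d + q) + 10 = 10 + d + q)
(R(13, -10) + 16²) + x(-11, 7) = ((10 - 10 + 13) + 16²) + 1 = (13 + 256) + 1 = 269 + 1 = 270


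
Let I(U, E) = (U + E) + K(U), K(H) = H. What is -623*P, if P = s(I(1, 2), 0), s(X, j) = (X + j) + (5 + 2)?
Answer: -6853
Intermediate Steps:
I(U, E) = E + 2*U (I(U, E) = (U + E) + U = (E + U) + U = E + 2*U)
s(X, j) = 7 + X + j (s(X, j) = (X + j) + 7 = 7 + X + j)
P = 11 (P = 7 + (2 + 2*1) + 0 = 7 + (2 + 2) + 0 = 7 + 4 + 0 = 11)
-623*P = -623*11 = -6853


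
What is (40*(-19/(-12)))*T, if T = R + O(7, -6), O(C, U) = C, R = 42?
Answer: 9310/3 ≈ 3103.3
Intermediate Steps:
T = 49 (T = 42 + 7 = 49)
(40*(-19/(-12)))*T = (40*(-19/(-12)))*49 = (40*(-19*(-1/12)))*49 = (40*(19/12))*49 = (190/3)*49 = 9310/3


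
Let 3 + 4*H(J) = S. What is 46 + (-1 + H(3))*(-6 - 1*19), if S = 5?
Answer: 117/2 ≈ 58.500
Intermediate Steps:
H(J) = ½ (H(J) = -¾ + (¼)*5 = -¾ + 5/4 = ½)
46 + (-1 + H(3))*(-6 - 1*19) = 46 + (-1 + ½)*(-6 - 1*19) = 46 - (-6 - 19)/2 = 46 - ½*(-25) = 46 + 25/2 = 117/2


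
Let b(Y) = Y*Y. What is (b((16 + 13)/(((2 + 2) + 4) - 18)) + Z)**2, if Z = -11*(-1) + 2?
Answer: 4583881/10000 ≈ 458.39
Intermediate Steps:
b(Y) = Y**2
Z = 13 (Z = 11 + 2 = 13)
(b((16 + 13)/(((2 + 2) + 4) - 18)) + Z)**2 = (((16 + 13)/(((2 + 2) + 4) - 18))**2 + 13)**2 = ((29/((4 + 4) - 18))**2 + 13)**2 = ((29/(8 - 18))**2 + 13)**2 = ((29/(-10))**2 + 13)**2 = ((29*(-1/10))**2 + 13)**2 = ((-29/10)**2 + 13)**2 = (841/100 + 13)**2 = (2141/100)**2 = 4583881/10000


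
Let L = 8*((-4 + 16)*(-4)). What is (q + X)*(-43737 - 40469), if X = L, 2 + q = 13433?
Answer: -1098635682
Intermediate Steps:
q = 13431 (q = -2 + 13433 = 13431)
L = -384 (L = 8*(12*(-4)) = 8*(-48) = -384)
X = -384
(q + X)*(-43737 - 40469) = (13431 - 384)*(-43737 - 40469) = 13047*(-84206) = -1098635682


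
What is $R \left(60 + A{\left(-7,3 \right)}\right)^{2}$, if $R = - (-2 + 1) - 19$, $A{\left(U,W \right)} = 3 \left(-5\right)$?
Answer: $-36450$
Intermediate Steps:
$A{\left(U,W \right)} = -15$
$R = -18$ ($R = \left(-1\right) \left(-1\right) - 19 = 1 - 19 = -18$)
$R \left(60 + A{\left(-7,3 \right)}\right)^{2} = - 18 \left(60 - 15\right)^{2} = - 18 \cdot 45^{2} = \left(-18\right) 2025 = -36450$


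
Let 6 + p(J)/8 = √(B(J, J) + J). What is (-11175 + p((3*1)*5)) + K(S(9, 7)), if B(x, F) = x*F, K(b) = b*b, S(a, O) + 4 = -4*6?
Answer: -10439 + 32*√15 ≈ -10315.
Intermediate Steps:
S(a, O) = -28 (S(a, O) = -4 - 4*6 = -4 - 24 = -28)
K(b) = b²
B(x, F) = F*x
p(J) = -48 + 8*√(J + J²) (p(J) = -48 + 8*√(J*J + J) = -48 + 8*√(J² + J) = -48 + 8*√(J + J²))
(-11175 + p((3*1)*5)) + K(S(9, 7)) = (-11175 + (-48 + 8*√(((3*1)*5)*(1 + (3*1)*5)))) + (-28)² = (-11175 + (-48 + 8*√((3*5)*(1 + 3*5)))) + 784 = (-11175 + (-48 + 8*√(15*(1 + 15)))) + 784 = (-11175 + (-48 + 8*√(15*16))) + 784 = (-11175 + (-48 + 8*√240)) + 784 = (-11175 + (-48 + 8*(4*√15))) + 784 = (-11175 + (-48 + 32*√15)) + 784 = (-11223 + 32*√15) + 784 = -10439 + 32*√15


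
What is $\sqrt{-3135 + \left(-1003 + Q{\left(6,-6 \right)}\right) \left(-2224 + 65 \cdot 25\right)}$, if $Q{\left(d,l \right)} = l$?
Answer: $2 \sqrt{150314} \approx 775.41$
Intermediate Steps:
$\sqrt{-3135 + \left(-1003 + Q{\left(6,-6 \right)}\right) \left(-2224 + 65 \cdot 25\right)} = \sqrt{-3135 + \left(-1003 - 6\right) \left(-2224 + 65 \cdot 25\right)} = \sqrt{-3135 - 1009 \left(-2224 + 1625\right)} = \sqrt{-3135 - -604391} = \sqrt{-3135 + 604391} = \sqrt{601256} = 2 \sqrt{150314}$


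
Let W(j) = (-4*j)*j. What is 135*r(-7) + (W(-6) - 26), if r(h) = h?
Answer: -1115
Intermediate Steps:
W(j) = -4*j**2
135*r(-7) + (W(-6) - 26) = 135*(-7) + (-4*(-6)**2 - 26) = -945 + (-4*36 - 26) = -945 + (-144 - 26) = -945 - 170 = -1115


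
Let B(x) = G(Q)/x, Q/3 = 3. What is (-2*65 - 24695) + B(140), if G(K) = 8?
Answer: -868873/35 ≈ -24825.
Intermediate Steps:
Q = 9 (Q = 3*3 = 9)
B(x) = 8/x
(-2*65 - 24695) + B(140) = (-2*65 - 24695) + 8/140 = (-130 - 24695) + 8*(1/140) = -24825 + 2/35 = -868873/35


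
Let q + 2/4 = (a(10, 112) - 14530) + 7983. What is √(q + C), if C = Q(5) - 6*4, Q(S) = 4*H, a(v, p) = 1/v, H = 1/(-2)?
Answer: I*√164335/5 ≈ 81.077*I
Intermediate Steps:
H = -½ ≈ -0.50000
Q(S) = -2 (Q(S) = 4*(-½) = -2)
q = -32737/5 (q = -½ + ((1/10 - 14530) + 7983) = -½ + ((⅒ - 14530) + 7983) = -½ + (-145299/10 + 7983) = -½ - 65469/10 = -32737/5 ≈ -6547.4)
C = -26 (C = -2 - 6*4 = -2 - 24 = -26)
√(q + C) = √(-32737/5 - 26) = √(-32867/5) = I*√164335/5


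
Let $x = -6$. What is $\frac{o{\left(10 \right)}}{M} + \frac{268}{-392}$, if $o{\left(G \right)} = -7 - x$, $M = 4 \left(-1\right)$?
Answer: $- \frac{85}{196} \approx -0.43367$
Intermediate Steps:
$M = -4$
$o{\left(G \right)} = -1$ ($o{\left(G \right)} = -7 - -6 = -7 + 6 = -1$)
$\frac{o{\left(10 \right)}}{M} + \frac{268}{-392} = - \frac{1}{-4} + \frac{268}{-392} = \left(-1\right) \left(- \frac{1}{4}\right) + 268 \left(- \frac{1}{392}\right) = \frac{1}{4} - \frac{67}{98} = - \frac{85}{196}$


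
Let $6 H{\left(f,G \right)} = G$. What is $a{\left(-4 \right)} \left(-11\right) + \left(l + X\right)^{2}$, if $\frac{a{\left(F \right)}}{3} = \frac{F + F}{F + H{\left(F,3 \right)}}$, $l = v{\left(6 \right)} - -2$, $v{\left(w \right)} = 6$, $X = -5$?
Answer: $- \frac{465}{7} \approx -66.429$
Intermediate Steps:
$H{\left(f,G \right)} = \frac{G}{6}$
$l = 8$ ($l = 6 - -2 = 6 + 2 = 8$)
$a{\left(F \right)} = \frac{6 F}{\frac{1}{2} + F}$ ($a{\left(F \right)} = 3 \frac{F + F}{F + \frac{1}{6} \cdot 3} = 3 \frac{2 F}{F + \frac{1}{2}} = 3 \frac{2 F}{\frac{1}{2} + F} = \frac{6 F}{\frac{1}{2} + F}$)
$a{\left(-4 \right)} \left(-11\right) + \left(l + X\right)^{2} = 12 \left(-4\right) \frac{1}{1 + 2 \left(-4\right)} \left(-11\right) + \left(8 - 5\right)^{2} = 12 \left(-4\right) \frac{1}{1 - 8} \left(-11\right) + 3^{2} = 12 \left(-4\right) \frac{1}{-7} \left(-11\right) + 9 = 12 \left(-4\right) \left(- \frac{1}{7}\right) \left(-11\right) + 9 = \frac{48}{7} \left(-11\right) + 9 = - \frac{528}{7} + 9 = - \frac{465}{7}$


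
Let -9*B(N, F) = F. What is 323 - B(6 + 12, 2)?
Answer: 2909/9 ≈ 323.22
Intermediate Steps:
B(N, F) = -F/9
323 - B(6 + 12, 2) = 323 - (-1)*2/9 = 323 - 1*(-2/9) = 323 + 2/9 = 2909/9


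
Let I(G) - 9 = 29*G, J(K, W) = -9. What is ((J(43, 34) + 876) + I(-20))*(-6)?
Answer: -1776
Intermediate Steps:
I(G) = 9 + 29*G
((J(43, 34) + 876) + I(-20))*(-6) = ((-9 + 876) + (9 + 29*(-20)))*(-6) = (867 + (9 - 580))*(-6) = (867 - 571)*(-6) = 296*(-6) = -1776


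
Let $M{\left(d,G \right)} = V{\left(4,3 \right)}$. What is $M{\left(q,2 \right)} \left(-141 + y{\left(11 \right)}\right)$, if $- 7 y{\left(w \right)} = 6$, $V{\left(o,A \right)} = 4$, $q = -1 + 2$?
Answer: $- \frac{3972}{7} \approx -567.43$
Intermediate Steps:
$q = 1$
$M{\left(d,G \right)} = 4$
$y{\left(w \right)} = - \frac{6}{7}$ ($y{\left(w \right)} = \left(- \frac{1}{7}\right) 6 = - \frac{6}{7}$)
$M{\left(q,2 \right)} \left(-141 + y{\left(11 \right)}\right) = 4 \left(-141 - \frac{6}{7}\right) = 4 \left(- \frac{993}{7}\right) = - \frac{3972}{7}$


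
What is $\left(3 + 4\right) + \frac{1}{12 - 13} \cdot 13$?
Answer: $-6$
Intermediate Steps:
$\left(3 + 4\right) + \frac{1}{12 - 13} \cdot 13 = 7 + \frac{1}{-1} \cdot 13 = 7 - 13 = -6$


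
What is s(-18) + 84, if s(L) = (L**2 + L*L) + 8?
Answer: 740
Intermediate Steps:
s(L) = 8 + 2*L**2 (s(L) = (L**2 + L**2) + 8 = 2*L**2 + 8 = 8 + 2*L**2)
s(-18) + 84 = (8 + 2*(-18)**2) + 84 = (8 + 2*324) + 84 = (8 + 648) + 84 = 656 + 84 = 740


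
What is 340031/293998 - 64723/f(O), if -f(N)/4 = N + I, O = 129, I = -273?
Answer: -9416287349/84671424 ≈ -111.21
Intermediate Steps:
f(N) = 1092 - 4*N (f(N) = -4*(N - 273) = -4*(-273 + N) = 1092 - 4*N)
340031/293998 - 64723/f(O) = 340031/293998 - 64723/(1092 - 4*129) = 340031*(1/293998) - 64723/(1092 - 516) = 340031/293998 - 64723/576 = -9416287349/84671424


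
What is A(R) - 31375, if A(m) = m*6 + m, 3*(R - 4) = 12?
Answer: -31319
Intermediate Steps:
R = 8 (R = 4 + (⅓)*12 = 4 + 4 = 8)
A(m) = 7*m (A(m) = 6*m + m = 7*m)
A(R) - 31375 = 7*8 - 31375 = 56 - 31375 = -31319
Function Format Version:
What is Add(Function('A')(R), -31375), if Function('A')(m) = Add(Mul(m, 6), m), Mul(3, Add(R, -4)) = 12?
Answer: -31319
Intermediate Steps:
R = 8 (R = Add(4, Mul(Rational(1, 3), 12)) = Add(4, 4) = 8)
Function('A')(m) = Mul(7, m) (Function('A')(m) = Add(Mul(6, m), m) = Mul(7, m))
Add(Function('A')(R), -31375) = Add(Mul(7, 8), -31375) = Add(56, -31375) = -31319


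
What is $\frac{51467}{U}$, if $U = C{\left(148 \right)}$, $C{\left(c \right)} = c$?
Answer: $\frac{1391}{4} \approx 347.75$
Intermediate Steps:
$U = 148$
$\frac{51467}{U} = \frac{51467}{148} = 51467 \cdot \frac{1}{148} = \frac{1391}{4}$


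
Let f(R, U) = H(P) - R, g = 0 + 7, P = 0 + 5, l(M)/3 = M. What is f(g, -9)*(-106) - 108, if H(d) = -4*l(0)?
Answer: 634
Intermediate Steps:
l(M) = 3*M
P = 5
H(d) = 0 (H(d) = -12*0 = -4*0 = 0)
g = 7
f(R, U) = -R (f(R, U) = 0 - R = -R)
f(g, -9)*(-106) - 108 = -1*7*(-106) - 108 = -7*(-106) - 108 = 742 - 108 = 634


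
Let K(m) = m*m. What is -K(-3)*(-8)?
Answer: 72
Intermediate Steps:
K(m) = m²
-K(-3)*(-8) = -1*(-3)²*(-8) = -1*9*(-8) = -9*(-8) = 72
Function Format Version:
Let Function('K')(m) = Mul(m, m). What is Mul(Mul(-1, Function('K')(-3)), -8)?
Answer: 72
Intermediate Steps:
Function('K')(m) = Pow(m, 2)
Mul(Mul(-1, Function('K')(-3)), -8) = Mul(Mul(-1, Pow(-3, 2)), -8) = Mul(Mul(-1, 9), -8) = Mul(-9, -8) = 72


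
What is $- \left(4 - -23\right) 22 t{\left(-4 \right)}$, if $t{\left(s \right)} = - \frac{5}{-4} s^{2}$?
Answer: $-11880$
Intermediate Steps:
$t{\left(s \right)} = \frac{5 s^{2}}{4}$ ($t{\left(s \right)} = \left(-5\right) \left(- \frac{1}{4}\right) s^{2} = \frac{5 s^{2}}{4}$)
$- \left(4 - -23\right) 22 t{\left(-4 \right)} = - \left(4 - -23\right) 22 \frac{5 \left(-4\right)^{2}}{4} = - \left(4 + 23\right) 22 \cdot \frac{5}{4} \cdot 16 = - 27 \cdot 22 \cdot 20 = - 594 \cdot 20 = \left(-1\right) 11880 = -11880$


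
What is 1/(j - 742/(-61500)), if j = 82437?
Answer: 30750/2534938121 ≈ 1.2130e-5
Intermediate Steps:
1/(j - 742/(-61500)) = 1/(82437 - 742/(-61500)) = 1/(82437 - 742*(-1/61500)) = 1/(82437 + 371/30750) = 1/(2534938121/30750) = 30750/2534938121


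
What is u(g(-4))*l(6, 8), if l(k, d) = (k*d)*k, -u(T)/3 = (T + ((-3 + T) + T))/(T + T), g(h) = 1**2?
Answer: 0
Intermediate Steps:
g(h) = 1
u(T) = -3*(-3 + 3*T)/(2*T) (u(T) = -3*(T + ((-3 + T) + T))/(T + T) = -3*(T + (-3 + 2*T))/(2*T) = -3*(-3 + 3*T)*1/(2*T) = -3*(-3 + 3*T)/(2*T))
l(k, d) = d*k**2 (l(k, d) = (d*k)*k = d*k**2)
u(g(-4))*l(6, 8) = ((9/2)*(1 - 1*1)/1)*(8*6**2) = ((9/2)*1*(1 - 1))*(8*36) = ((9/2)*1*0)*288 = 0*288 = 0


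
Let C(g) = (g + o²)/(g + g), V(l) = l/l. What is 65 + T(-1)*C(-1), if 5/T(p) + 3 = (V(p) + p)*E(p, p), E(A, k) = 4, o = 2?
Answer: 135/2 ≈ 67.500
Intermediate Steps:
V(l) = 1
C(g) = (4 + g)/(2*g) (C(g) = (g + 2²)/(g + g) = (g + 4)/((2*g)) = (4 + g)*(1/(2*g)) = (4 + g)/(2*g))
T(p) = 5/(1 + 4*p) (T(p) = 5/(-3 + (1 + p)*4) = 5/(-3 + (4 + 4*p)) = 5/(1 + 4*p))
65 + T(-1)*C(-1) = 65 + (5/(1 + 4*(-1)))*((½)*(4 - 1)/(-1)) = 65 + (5/(1 - 4))*((½)*(-1)*3) = 65 + (5/(-3))*(-3/2) = 65 + (5*(-⅓))*(-3/2) = 65 - 5/3*(-3/2) = 65 + 5/2 = 135/2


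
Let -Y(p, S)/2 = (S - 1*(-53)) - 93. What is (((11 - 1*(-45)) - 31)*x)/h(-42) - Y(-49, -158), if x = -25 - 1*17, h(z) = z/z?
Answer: -1446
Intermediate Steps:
Y(p, S) = 80 - 2*S (Y(p, S) = -2*((S - 1*(-53)) - 93) = -2*((S + 53) - 93) = -2*((53 + S) - 93) = -2*(-40 + S) = 80 - 2*S)
h(z) = 1
x = -42 (x = -25 - 17 = -42)
(((11 - 1*(-45)) - 31)*x)/h(-42) - Y(-49, -158) = (((11 - 1*(-45)) - 31)*(-42))/1 - (80 - 2*(-158)) = (((11 + 45) - 31)*(-42))*1 - (80 + 316) = ((56 - 31)*(-42))*1 - 1*396 = (25*(-42))*1 - 396 = -1050*1 - 396 = -1050 - 396 = -1446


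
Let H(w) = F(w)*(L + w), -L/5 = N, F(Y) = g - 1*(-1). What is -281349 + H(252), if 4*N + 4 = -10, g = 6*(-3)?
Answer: -571861/2 ≈ -2.8593e+5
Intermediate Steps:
g = -18
N = -7/2 (N = -1 + (¼)*(-10) = -1 - 5/2 = -7/2 ≈ -3.5000)
F(Y) = -17 (F(Y) = -18 - 1*(-1) = -18 + 1 = -17)
L = 35/2 (L = -5*(-7/2) = 35/2 ≈ 17.500)
H(w) = -595/2 - 17*w (H(w) = -17*(35/2 + w) = -595/2 - 17*w)
-281349 + H(252) = -281349 + (-595/2 - 17*252) = -281349 + (-595/2 - 4284) = -281349 - 9163/2 = -571861/2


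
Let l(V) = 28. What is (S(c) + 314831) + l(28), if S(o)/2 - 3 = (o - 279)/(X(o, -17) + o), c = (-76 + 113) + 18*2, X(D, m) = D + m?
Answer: 40617173/129 ≈ 3.1486e+5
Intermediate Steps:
c = 73 (c = 37 + 36 = 73)
S(o) = 6 + 2*(-279 + o)/(-17 + 2*o) (S(o) = 6 + 2*((o - 279)/((o - 17) + o)) = 6 + 2*((-279 + o)/((-17 + o) + o)) = 6 + 2*((-279 + o)/(-17 + 2*o)) = 6 + 2*(-279 + o)/(-17 + 2*o))
(S(c) + 314831) + l(28) = (2*(-330 + 7*73)/(-17 + 2*73) + 314831) + 28 = (2*(-330 + 511)/(-17 + 146) + 314831) + 28 = (2*181/129 + 314831) + 28 = (2*(1/129)*181 + 314831) + 28 = (362/129 + 314831) + 28 = 40613561/129 + 28 = 40617173/129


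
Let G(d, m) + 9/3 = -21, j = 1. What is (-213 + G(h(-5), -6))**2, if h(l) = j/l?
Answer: 56169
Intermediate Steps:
h(l) = 1/l
G(d, m) = -24 (G(d, m) = -3 - 21 = -24)
(-213 + G(h(-5), -6))**2 = (-213 - 24)**2 = (-237)**2 = 56169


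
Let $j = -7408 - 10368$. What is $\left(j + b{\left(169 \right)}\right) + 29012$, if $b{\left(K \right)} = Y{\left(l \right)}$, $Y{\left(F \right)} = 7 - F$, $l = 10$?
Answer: $11233$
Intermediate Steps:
$b{\left(K \right)} = -3$ ($b{\left(K \right)} = 7 - 10 = -3$)
$j = -17776$ ($j = -7408 - 10368 = -17776$)
$\left(j + b{\left(169 \right)}\right) + 29012 = \left(-17776 - 3\right) + 29012 = -17779 + 29012 = 11233$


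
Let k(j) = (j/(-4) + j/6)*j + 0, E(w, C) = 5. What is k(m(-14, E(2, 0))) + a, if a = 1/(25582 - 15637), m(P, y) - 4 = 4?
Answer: -53039/9945 ≈ -5.3332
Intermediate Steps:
m(P, y) = 8 (m(P, y) = 4 + 4 = 8)
a = 1/9945 ≈ 0.00010055
k(j) = -j**2/12 (k(j) = (j*(-1/4) + j*(1/6))*j + 0 = (-j/4 + j/6)*j + 0 = (-j/12)*j + 0 = -j**2/12 + 0 = -j**2/12)
k(m(-14, E(2, 0))) + a = -1/12*8**2 + 1/9945 = -1/12*64 + 1/9945 = -16/3 + 1/9945 = -53039/9945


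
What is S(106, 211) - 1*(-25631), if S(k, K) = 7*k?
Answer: 26373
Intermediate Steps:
S(106, 211) - 1*(-25631) = 7*106 - 1*(-25631) = 742 + 25631 = 26373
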